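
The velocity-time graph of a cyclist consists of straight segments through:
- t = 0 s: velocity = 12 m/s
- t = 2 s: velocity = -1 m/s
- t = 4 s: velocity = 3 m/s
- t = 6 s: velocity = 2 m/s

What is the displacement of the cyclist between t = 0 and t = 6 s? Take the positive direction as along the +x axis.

18 m

Net displacement equals the area under the velocity-time graph (areas below the axis count negative).
0–2 s: ½(12 + -1)(2) = 11 m
2–4 s: ½(-1 + 3)(2) = 2 m
4–6 s: ½(3 + 2)(2) = 5 m
Net displacement = 18 m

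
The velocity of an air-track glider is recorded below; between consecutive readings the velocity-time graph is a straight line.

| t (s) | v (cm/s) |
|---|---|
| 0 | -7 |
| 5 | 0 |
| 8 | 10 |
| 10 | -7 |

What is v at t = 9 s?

1.5 cm/s

On 8–10 s the graph is linear from 10 to -7 cm/s: v(9) = 10 + (-7 − 10)·(9 − 8)/(10 − 8) = 1.5 cm/s.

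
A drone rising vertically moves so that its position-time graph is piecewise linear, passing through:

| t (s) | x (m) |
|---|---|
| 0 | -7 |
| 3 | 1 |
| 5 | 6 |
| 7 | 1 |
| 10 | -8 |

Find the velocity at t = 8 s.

Velocity is the slope of the x-t graph on 7–10 s: (-8 − 1)/(10 − 7) = -3 m/s.

-3 m/s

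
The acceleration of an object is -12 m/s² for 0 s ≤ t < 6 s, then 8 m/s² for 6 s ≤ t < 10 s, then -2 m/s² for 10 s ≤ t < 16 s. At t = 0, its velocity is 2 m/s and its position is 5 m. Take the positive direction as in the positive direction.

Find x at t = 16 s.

-679 m

On each constant-a segment, Δv = aΔt and Δx = v₀Δt + ½aΔt²; chain segment to segment.
0–6 s: v starts 2 m/s; Δx = 2·6 + ½·-12·6² = -204 m; v ends -70 m/s.
6–10 s: v starts -70 m/s; Δx = -70·4 + ½·8·4² = -216 m; v ends -38 m/s.
10–16 s: v starts -38 m/s; Δx = -38·6 + ½·-2·6² = -264 m; v ends -50 m/s.
x(16) = 5 + Σ Δx = -679 m.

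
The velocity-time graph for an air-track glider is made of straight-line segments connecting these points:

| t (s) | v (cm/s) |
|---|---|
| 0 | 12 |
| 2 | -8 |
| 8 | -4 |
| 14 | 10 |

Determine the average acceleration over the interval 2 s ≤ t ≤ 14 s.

Average acceleration = Δv/Δt = (10 − -8)/(14 − 2) = 1.5 cm/s².

1.5 cm/s²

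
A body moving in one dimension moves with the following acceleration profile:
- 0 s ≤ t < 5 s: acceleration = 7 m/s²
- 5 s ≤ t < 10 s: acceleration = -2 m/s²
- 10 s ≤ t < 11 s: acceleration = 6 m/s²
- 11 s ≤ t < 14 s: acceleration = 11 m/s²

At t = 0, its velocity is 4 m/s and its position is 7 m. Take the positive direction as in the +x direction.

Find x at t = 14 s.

471 m

On each constant-a segment, Δv = aΔt and Δx = v₀Δt + ½aΔt²; chain segment to segment.
0–5 s: v starts 4 m/s; Δx = 4·5 + ½·7·5² = 107.5 m; v ends 39 m/s.
5–10 s: v starts 39 m/s; Δx = 39·5 + ½·-2·5² = 170 m; v ends 29 m/s.
10–11 s: v starts 29 m/s; Δx = 29·1 + ½·6·1² = 32 m; v ends 35 m/s.
11–14 s: v starts 35 m/s; Δx = 35·3 + ½·11·3² = 154.5 m; v ends 68 m/s.
x(14) = 7 + Σ Δx = 471 m.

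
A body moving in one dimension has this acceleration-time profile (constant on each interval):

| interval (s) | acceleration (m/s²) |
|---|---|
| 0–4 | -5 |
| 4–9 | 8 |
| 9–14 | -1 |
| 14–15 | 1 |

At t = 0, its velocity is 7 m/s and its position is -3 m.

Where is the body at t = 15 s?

165 m

On each constant-a segment, Δv = aΔt and Δx = v₀Δt + ½aΔt²; chain segment to segment.
0–4 s: v starts 7 m/s; Δx = 7·4 + ½·-5·4² = -12 m; v ends -13 m/s.
4–9 s: v starts -13 m/s; Δx = -13·5 + ½·8·5² = 35 m; v ends 27 m/s.
9–14 s: v starts 27 m/s; Δx = 27·5 + ½·-1·5² = 122.5 m; v ends 22 m/s.
14–15 s: v starts 22 m/s; Δx = 22·1 + ½·1·1² = 22.5 m; v ends 23 m/s.
x(15) = -3 + Σ Δx = 165 m.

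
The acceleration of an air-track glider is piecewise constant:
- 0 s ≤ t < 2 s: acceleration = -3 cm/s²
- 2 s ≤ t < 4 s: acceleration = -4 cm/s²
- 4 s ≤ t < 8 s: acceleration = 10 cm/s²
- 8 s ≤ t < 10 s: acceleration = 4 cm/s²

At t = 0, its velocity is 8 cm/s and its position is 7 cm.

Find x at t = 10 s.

On each constant-a segment, Δv = aΔt and Δx = v₀Δt + ½aΔt²; chain segment to segment.
0–2 s: v starts 8 cm/s; Δx = 8·2 + ½·-3·2² = 10 cm; v ends 2 cm/s.
2–4 s: v starts 2 cm/s; Δx = 2·2 + ½·-4·2² = -4 cm; v ends -6 cm/s.
4–8 s: v starts -6 cm/s; Δx = -6·4 + ½·10·4² = 56 cm; v ends 34 cm/s.
8–10 s: v starts 34 cm/s; Δx = 34·2 + ½·4·2² = 76 cm; v ends 42 cm/s.
x(10) = 7 + Σ Δx = 145 cm.

145 cm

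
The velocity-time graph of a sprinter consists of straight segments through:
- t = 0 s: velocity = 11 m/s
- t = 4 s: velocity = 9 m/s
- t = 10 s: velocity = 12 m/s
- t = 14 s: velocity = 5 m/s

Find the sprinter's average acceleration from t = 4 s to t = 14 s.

-0.4 m/s²

Average acceleration = Δv/Δt = (5 − 9)/(14 − 4) = -0.4 m/s².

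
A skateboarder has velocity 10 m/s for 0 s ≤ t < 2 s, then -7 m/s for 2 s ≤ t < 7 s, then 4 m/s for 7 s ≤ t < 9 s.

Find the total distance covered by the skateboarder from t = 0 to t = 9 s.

63 m

Distance (not displacement) is the total path length: add the absolute areas under v-t.
0–2 s: |10| × 2 = 20 m
2–7 s: |-7| × 5 = 35 m
7–9 s: |4| × 2 = 8 m
Total distance = 63 m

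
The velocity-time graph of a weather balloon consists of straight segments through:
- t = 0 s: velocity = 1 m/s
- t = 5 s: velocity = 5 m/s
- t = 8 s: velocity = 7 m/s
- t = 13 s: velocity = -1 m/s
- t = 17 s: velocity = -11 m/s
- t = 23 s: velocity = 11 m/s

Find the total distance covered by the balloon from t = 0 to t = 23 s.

105.625 m

Distance (not displacement) is the total path length: add the absolute areas under v-t.
0–5 s: |½(1 + 5)(5)| = 15 m
5–8 s: |½(5 + 7)(3)| = 18 m
8–13 s: v = 0 at t = 12.375 s; triangle areas 15.3125 + 0.3125 = 15.625 m
13–17 s: |½(-1 + -11)(4)| = 24 m
17–23 s: v = 0 at t = 20 s; triangle areas 16.5 + 16.5 = 33 m
Total distance = 105.625 m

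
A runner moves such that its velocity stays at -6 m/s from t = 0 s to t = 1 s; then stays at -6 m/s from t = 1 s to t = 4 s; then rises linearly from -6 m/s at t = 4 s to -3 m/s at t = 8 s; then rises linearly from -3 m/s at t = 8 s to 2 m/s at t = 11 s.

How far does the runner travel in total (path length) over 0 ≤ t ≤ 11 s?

Distance (not displacement) is the total path length: add the absolute areas under v-t.
0–1 s: |-6| × 1 = 6 m
1–4 s: |-6| × 3 = 18 m
4–8 s: |½(-6 + -3)(4)| = 18 m
8–11 s: v = 0 at t = 9.8 s; triangle areas 2.7 + 1.2 = 3.9 m
Total distance = 45.9 m

45.9 m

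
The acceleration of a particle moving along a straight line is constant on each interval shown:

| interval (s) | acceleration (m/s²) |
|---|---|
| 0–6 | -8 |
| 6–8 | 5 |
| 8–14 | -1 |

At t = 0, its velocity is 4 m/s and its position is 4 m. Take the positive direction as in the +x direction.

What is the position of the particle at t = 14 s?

-416 m

On each constant-a segment, Δv = aΔt and Δx = v₀Δt + ½aΔt²; chain segment to segment.
0–6 s: v starts 4 m/s; Δx = 4·6 + ½·-8·6² = -120 m; v ends -44 m/s.
6–8 s: v starts -44 m/s; Δx = -44·2 + ½·5·2² = -78 m; v ends -34 m/s.
8–14 s: v starts -34 m/s; Δx = -34·6 + ½·-1·6² = -222 m; v ends -40 m/s.
x(14) = 4 + Σ Δx = -416 m.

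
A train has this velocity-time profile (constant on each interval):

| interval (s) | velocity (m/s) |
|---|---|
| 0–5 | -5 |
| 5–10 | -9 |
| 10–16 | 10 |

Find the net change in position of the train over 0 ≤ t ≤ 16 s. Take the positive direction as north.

-10 m

Net displacement equals the area under the velocity-time graph (areas below the axis count negative).
0–5 s: -5 × 5 = -25 m
5–10 s: -9 × 5 = -45 m
10–16 s: 10 × 6 = 60 m
Net displacement = -10 m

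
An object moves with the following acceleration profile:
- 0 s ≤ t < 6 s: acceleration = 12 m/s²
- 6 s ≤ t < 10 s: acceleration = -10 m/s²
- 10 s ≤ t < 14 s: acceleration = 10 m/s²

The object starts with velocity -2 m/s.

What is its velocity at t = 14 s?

Δv equals the area under the a-t graph; then v = v₀ + Δv.
0–6 s: 12 × 6 = 72 m/s
6–10 s: -10 × 4 = -40 m/s
10–14 s: 10 × 4 = 40 m/s
Δv = 72 m/s, so v(14) = -2 + (72) = 70 m/s.

70 m/s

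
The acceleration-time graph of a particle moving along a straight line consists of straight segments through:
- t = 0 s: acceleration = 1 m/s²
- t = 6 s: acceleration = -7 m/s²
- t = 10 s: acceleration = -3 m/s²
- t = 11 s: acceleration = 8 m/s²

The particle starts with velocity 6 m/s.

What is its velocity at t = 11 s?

Δv equals the area under the a-t graph; then v = v₀ + Δv.
0–6 s: ½(1 + -7)(6) = -18 m/s
6–10 s: ½(-7 + -3)(4) = -20 m/s
10–11 s: ½(-3 + 8)(1) = 2.5 m/s
Δv = -35.5 m/s, so v(11) = 6 + (-35.5) = -29.5 m/s.

-29.5 m/s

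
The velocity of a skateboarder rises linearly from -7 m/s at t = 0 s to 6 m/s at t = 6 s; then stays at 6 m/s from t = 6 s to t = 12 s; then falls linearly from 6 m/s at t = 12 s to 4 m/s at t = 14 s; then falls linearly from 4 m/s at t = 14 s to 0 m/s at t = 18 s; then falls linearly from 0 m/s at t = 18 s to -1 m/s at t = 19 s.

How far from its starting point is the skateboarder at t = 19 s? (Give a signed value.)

50.5 m

Net displacement equals the area under the velocity-time graph (areas below the axis count negative).
0–6 s: ½(-7 + 6)(6) = -3 m
6–12 s: 6 × 6 = 36 m
12–14 s: ½(6 + 4)(2) = 10 m
14–18 s: ½(4 + 0)(4) = 8 m
18–19 s: ½(0 + -1)(1) = -0.5 m
Net displacement = 50.5 m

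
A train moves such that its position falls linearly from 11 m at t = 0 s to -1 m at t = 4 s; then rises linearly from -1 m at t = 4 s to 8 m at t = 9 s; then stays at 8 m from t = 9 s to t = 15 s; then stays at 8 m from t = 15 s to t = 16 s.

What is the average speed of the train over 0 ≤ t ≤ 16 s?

Average speed = (total path length)/(elapsed time); on a piecewise-linear x-t graph the path length is Σ|Δx|.
0–4 s: |Δx| = |-1 − 11| = 12 m
4–9 s: |Δx| = |8 − -1| = 9 m
9–15 s: |Δx| = |8 − 8| = 0 m
15–16 s: |Δx| = |8 − 8| = 0 m
Total path = 21 m; average speed = 21/16 = 1.3125 m/s.

1.3125 m/s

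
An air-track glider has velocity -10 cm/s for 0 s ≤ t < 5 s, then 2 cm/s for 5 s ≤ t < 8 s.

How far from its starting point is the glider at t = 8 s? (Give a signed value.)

Net displacement equals the area under the velocity-time graph (areas below the axis count negative).
0–5 s: -10 × 5 = -50 cm
5–8 s: 2 × 3 = 6 cm
Net displacement = -44 cm

-44 cm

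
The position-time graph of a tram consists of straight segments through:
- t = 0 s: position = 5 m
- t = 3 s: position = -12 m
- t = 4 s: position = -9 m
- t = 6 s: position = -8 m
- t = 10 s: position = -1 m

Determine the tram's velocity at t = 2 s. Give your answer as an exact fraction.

Velocity is the slope of the x-t graph on 0–3 s: (-12 − 5)/(3 − 0) = -17/3 m/s.

-17/3 m/s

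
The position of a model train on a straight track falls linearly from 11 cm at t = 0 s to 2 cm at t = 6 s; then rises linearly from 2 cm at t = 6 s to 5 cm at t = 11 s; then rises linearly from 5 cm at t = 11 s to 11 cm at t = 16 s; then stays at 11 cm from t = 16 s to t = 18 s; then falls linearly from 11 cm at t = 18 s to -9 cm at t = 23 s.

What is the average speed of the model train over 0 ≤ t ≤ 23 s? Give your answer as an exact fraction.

38/23 cm/s

Average speed = (total path length)/(elapsed time); on a piecewise-linear x-t graph the path length is Σ|Δx|.
0–6 s: |Δx| = |2 − 11| = 9 cm
6–11 s: |Δx| = |5 − 2| = 3 cm
11–16 s: |Δx| = |11 − 5| = 6 cm
16–18 s: |Δx| = |11 − 11| = 0 cm
18–23 s: |Δx| = |-9 − 11| = 20 cm
Total path = 38 cm; average speed = 38/23 = 38/23 cm/s.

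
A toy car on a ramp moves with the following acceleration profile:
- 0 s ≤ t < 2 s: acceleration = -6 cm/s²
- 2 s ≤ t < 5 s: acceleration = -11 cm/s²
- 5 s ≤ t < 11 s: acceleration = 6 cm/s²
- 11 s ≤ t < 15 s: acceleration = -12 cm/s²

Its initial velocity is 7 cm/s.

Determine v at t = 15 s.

-50 cm/s

Δv equals the area under the a-t graph; then v = v₀ + Δv.
0–2 s: -6 × 2 = -12 cm/s
2–5 s: -11 × 3 = -33 cm/s
5–11 s: 6 × 6 = 36 cm/s
11–15 s: -12 × 4 = -48 cm/s
Δv = -57 cm/s, so v(15) = 7 + (-57) = -50 cm/s.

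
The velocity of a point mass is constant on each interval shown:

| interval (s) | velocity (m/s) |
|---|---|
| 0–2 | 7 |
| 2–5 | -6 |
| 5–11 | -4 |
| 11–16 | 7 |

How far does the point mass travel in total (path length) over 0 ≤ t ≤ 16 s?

91 m

Total distance travelled is ∫|v| dt — sum the magnitudes of each area piece.
0–2 s: |7| × 2 = 14 m
2–5 s: |-6| × 3 = 18 m
5–11 s: |-4| × 6 = 24 m
11–16 s: |7| × 5 = 35 m
Total distance = 91 m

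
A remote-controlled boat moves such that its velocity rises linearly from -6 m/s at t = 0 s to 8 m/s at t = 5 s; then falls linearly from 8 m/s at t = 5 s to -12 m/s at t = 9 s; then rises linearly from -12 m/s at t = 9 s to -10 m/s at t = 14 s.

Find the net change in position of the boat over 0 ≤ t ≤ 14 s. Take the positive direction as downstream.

Net displacement equals the area under the velocity-time graph (areas below the axis count negative).
0–5 s: ½(-6 + 8)(5) = 5 m
5–9 s: ½(8 + -12)(4) = -8 m
9–14 s: ½(-12 + -10)(5) = -55 m
Net displacement = -58 m

-58 m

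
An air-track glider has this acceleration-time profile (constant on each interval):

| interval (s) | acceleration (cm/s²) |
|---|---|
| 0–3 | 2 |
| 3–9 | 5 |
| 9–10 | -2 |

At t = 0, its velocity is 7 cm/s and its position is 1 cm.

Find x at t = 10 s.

On each constant-a segment, Δv = aΔt and Δx = v₀Δt + ½aΔt²; chain segment to segment.
0–3 s: v starts 7 cm/s; Δx = 7·3 + ½·2·3² = 30 cm; v ends 13 cm/s.
3–9 s: v starts 13 cm/s; Δx = 13·6 + ½·5·6² = 168 cm; v ends 43 cm/s.
9–10 s: v starts 43 cm/s; Δx = 43·1 + ½·-2·1² = 42 cm; v ends 41 cm/s.
x(10) = 1 + Σ Δx = 241 cm.

241 cm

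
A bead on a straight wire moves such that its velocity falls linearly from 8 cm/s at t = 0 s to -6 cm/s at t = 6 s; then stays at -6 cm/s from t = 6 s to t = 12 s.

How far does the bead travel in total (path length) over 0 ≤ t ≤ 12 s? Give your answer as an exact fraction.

Total distance travelled is ∫|v| dt — sum the magnitudes of each area piece.
0–6 s: v = 0 at t = 24/7 s; triangle areas 96/7 + 54/7 = 150/7 cm
6–12 s: |-6| × 6 = 36 cm
Total distance = 402/7 cm

402/7 cm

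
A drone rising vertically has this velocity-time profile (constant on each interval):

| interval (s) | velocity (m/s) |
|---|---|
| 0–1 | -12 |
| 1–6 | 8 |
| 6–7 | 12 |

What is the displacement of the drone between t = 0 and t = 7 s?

Net displacement equals the area under the velocity-time graph (areas below the axis count negative).
0–1 s: -12 × 1 = -12 m
1–6 s: 8 × 5 = 40 m
6–7 s: 12 × 1 = 12 m
Net displacement = 40 m

40 m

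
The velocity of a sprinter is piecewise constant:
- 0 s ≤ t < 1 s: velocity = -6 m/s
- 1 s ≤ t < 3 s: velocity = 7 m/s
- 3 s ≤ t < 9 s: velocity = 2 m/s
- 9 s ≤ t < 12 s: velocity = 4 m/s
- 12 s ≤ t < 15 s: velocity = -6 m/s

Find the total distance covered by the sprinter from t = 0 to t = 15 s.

62 m

Total distance travelled is ∫|v| dt — sum the magnitudes of each area piece.
0–1 s: |-6| × 1 = 6 m
1–3 s: |7| × 2 = 14 m
3–9 s: |2| × 6 = 12 m
9–12 s: |4| × 3 = 12 m
12–15 s: |-6| × 3 = 18 m
Total distance = 62 m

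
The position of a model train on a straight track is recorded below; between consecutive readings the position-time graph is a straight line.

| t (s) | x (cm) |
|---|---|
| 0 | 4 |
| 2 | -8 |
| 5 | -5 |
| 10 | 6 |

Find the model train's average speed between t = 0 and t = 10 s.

2.6 cm/s

Average speed = (total path length)/(elapsed time); on a piecewise-linear x-t graph the path length is Σ|Δx|.
0–2 s: |Δx| = |-8 − 4| = 12 cm
2–5 s: |Δx| = |-5 − -8| = 3 cm
5–10 s: |Δx| = |6 − -5| = 11 cm
Total path = 26 cm; average speed = 26/10 = 2.6 cm/s.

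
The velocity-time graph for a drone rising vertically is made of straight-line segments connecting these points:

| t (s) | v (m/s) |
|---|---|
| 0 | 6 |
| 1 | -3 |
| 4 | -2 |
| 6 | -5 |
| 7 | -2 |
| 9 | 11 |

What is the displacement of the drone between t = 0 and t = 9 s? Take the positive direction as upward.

-7.5 m

Displacement is the signed area under the v-t curve.
0–1 s: ½(6 + -3)(1) = 1.5 m
1–4 s: ½(-3 + -2)(3) = -7.5 m
4–6 s: ½(-2 + -5)(2) = -7 m
6–7 s: ½(-5 + -2)(1) = -3.5 m
7–9 s: ½(-2 + 11)(2) = 9 m
Net displacement = -7.5 m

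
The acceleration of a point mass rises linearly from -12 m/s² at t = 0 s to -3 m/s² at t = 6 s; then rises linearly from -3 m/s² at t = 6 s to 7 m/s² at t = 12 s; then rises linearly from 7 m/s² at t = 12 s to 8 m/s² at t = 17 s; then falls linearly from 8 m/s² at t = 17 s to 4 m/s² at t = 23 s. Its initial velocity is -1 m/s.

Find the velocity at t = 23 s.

39.5 m/s

Δv equals the area under the a-t graph; then v = v₀ + Δv.
0–6 s: ½(-12 + -3)(6) = -45 m/s
6–12 s: ½(-3 + 7)(6) = 12 m/s
12–17 s: ½(7 + 8)(5) = 37.5 m/s
17–23 s: ½(8 + 4)(6) = 36 m/s
Δv = 40.5 m/s, so v(23) = -1 + (40.5) = 39.5 m/s.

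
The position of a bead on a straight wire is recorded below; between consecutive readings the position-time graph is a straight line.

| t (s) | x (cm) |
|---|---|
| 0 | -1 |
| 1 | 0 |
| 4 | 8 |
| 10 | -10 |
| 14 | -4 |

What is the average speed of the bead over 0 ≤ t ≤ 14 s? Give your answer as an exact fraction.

33/14 cm/s

Average speed = (total path length)/(elapsed time); on a piecewise-linear x-t graph the path length is Σ|Δx|.
0–1 s: |Δx| = |0 − -1| = 1 cm
1–4 s: |Δx| = |8 − 0| = 8 cm
4–10 s: |Δx| = |-10 − 8| = 18 cm
10–14 s: |Δx| = |-4 − -10| = 6 cm
Total path = 33 cm; average speed = 33/14 = 33/14 cm/s.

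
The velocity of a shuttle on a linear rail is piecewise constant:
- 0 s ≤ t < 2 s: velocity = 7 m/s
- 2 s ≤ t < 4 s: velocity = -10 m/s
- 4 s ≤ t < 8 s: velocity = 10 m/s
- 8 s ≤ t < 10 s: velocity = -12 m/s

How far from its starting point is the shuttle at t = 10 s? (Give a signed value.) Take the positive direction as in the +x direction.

10 m

Displacement is the signed area under the v-t curve.
0–2 s: 7 × 2 = 14 m
2–4 s: -10 × 2 = -20 m
4–8 s: 10 × 4 = 40 m
8–10 s: -12 × 2 = -24 m
Net displacement = 10 m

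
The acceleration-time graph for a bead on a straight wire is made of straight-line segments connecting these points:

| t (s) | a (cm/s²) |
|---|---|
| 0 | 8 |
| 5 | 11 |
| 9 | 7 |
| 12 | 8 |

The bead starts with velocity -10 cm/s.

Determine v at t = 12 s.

96 cm/s

Δv equals the area under the a-t graph; then v = v₀ + Δv.
0–5 s: ½(8 + 11)(5) = 47.5 cm/s
5–9 s: ½(11 + 7)(4) = 36 cm/s
9–12 s: ½(7 + 8)(3) = 22.5 cm/s
Δv = 106 cm/s, so v(12) = -10 + (106) = 96 cm/s.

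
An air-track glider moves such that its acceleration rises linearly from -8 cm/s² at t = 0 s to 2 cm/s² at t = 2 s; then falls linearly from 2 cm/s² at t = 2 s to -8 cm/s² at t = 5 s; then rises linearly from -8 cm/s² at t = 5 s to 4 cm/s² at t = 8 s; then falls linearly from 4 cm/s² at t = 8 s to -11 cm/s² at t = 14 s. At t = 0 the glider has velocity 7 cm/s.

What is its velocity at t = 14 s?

-35 cm/s

Δv equals the area under the a-t graph; then v = v₀ + Δv.
0–2 s: ½(-8 + 2)(2) = -6 cm/s
2–5 s: ½(2 + -8)(3) = -9 cm/s
5–8 s: ½(-8 + 4)(3) = -6 cm/s
8–14 s: ½(4 + -11)(6) = -21 cm/s
Δv = -42 cm/s, so v(14) = 7 + (-42) = -35 cm/s.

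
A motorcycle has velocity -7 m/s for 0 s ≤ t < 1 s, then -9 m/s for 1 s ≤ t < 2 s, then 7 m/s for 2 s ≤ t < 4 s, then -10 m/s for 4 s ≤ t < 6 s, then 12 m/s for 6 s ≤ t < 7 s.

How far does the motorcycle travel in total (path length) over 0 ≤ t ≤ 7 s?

62 m

Distance (not displacement) is the total path length: add the absolute areas under v-t.
0–1 s: |-7| × 1 = 7 m
1–2 s: |-9| × 1 = 9 m
2–4 s: |7| × 2 = 14 m
4–6 s: |-10| × 2 = 20 m
6–7 s: |12| × 1 = 12 m
Total distance = 62 m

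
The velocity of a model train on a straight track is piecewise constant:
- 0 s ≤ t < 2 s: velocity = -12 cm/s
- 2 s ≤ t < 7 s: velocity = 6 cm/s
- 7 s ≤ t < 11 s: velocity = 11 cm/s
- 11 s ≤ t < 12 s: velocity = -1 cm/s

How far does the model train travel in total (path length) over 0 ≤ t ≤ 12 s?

Total distance travelled is ∫|v| dt — sum the magnitudes of each area piece.
0–2 s: |-12| × 2 = 24 cm
2–7 s: |6| × 5 = 30 cm
7–11 s: |11| × 4 = 44 cm
11–12 s: |-1| × 1 = 1 cm
Total distance = 99 cm

99 cm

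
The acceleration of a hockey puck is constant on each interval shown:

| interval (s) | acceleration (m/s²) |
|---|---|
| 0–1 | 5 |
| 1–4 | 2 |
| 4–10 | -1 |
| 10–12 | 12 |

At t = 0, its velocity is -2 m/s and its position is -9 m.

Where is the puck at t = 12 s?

75.5 m

On each constant-a segment, Δv = aΔt and Δx = v₀Δt + ½aΔt²; chain segment to segment.
0–1 s: v starts -2 m/s; Δx = -2·1 + ½·5·1² = 0.5 m; v ends 3 m/s.
1–4 s: v starts 3 m/s; Δx = 3·3 + ½·2·3² = 18 m; v ends 9 m/s.
4–10 s: v starts 9 m/s; Δx = 9·6 + ½·-1·6² = 36 m; v ends 3 m/s.
10–12 s: v starts 3 m/s; Δx = 3·2 + ½·12·2² = 30 m; v ends 27 m/s.
x(12) = -9 + Σ Δx = 75.5 m.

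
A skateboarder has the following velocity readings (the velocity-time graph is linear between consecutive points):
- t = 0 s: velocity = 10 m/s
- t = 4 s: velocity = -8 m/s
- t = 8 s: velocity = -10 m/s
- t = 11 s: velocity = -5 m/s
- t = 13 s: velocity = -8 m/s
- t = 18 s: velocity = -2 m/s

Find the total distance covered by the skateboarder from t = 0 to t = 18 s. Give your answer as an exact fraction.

Distance (not displacement) is the total path length: add the absolute areas under v-t.
0–4 s: v = 0 at t = 20/9 s; triangle areas 100/9 + 64/9 = 164/9 m
4–8 s: |½(-8 + -10)(4)| = 36 m
8–11 s: |½(-10 + -5)(3)| = 22.5 m
11–13 s: |½(-5 + -8)(2)| = 13 m
13–18 s: |½(-8 + -2)(5)| = 25 m
Total distance = 2065/18 m

2065/18 m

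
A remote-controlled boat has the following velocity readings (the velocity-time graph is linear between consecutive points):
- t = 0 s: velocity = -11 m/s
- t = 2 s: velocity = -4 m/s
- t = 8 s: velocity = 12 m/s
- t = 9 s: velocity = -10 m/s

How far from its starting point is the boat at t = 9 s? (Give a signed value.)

10 m

Net displacement equals the area under the velocity-time graph (areas below the axis count negative).
0–2 s: ½(-11 + -4)(2) = -15 m
2–8 s: ½(-4 + 12)(6) = 24 m
8–9 s: ½(12 + -10)(1) = 1 m
Net displacement = 10 m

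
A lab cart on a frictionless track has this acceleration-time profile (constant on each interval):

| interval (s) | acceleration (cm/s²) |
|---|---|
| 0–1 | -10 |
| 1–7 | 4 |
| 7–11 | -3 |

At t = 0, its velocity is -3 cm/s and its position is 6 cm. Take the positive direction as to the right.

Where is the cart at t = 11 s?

On each constant-a segment, Δv = aΔt and Δx = v₀Δt + ½aΔt²; chain segment to segment.
0–1 s: v starts -3 cm/s; Δx = -3·1 + ½·-10·1² = -8 cm; v ends -13 cm/s.
1–7 s: v starts -13 cm/s; Δx = -13·6 + ½·4·6² = -6 cm; v ends 11 cm/s.
7–11 s: v starts 11 cm/s; Δx = 11·4 + ½·-3·4² = 20 cm; v ends -1 cm/s.
x(11) = 6 + Σ Δx = 12 cm.

12 cm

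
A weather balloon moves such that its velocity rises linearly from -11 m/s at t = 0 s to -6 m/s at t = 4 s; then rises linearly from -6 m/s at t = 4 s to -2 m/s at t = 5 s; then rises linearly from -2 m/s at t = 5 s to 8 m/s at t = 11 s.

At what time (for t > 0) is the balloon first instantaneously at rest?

v changes sign on 5–11 s (from -2 to 8); the graph is linear there, so v = 0 at t = 5 + (2)·(11 − 5)/(8 − -2) = 6.2 s.

t = 6.2 s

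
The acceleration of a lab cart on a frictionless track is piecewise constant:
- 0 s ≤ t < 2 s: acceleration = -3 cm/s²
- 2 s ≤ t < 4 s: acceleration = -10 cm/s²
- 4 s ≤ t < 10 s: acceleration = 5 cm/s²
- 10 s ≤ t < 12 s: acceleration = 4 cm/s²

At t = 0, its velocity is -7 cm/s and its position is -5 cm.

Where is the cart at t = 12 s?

On each constant-a segment, Δv = aΔt and Δx = v₀Δt + ½aΔt²; chain segment to segment.
0–2 s: v starts -7 cm/s; Δx = -7·2 + ½·-3·2² = -20 cm; v ends -13 cm/s.
2–4 s: v starts -13 cm/s; Δx = -13·2 + ½·-10·2² = -46 cm; v ends -33 cm/s.
4–10 s: v starts -33 cm/s; Δx = -33·6 + ½·5·6² = -108 cm; v ends -3 cm/s.
10–12 s: v starts -3 cm/s; Δx = -3·2 + ½·4·2² = 2 cm; v ends 5 cm/s.
x(12) = -5 + Σ Δx = -177 cm.

-177 cm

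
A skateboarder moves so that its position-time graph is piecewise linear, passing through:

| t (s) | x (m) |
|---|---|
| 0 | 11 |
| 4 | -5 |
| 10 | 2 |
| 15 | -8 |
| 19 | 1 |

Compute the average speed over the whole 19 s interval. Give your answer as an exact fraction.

Average speed = (total path length)/(elapsed time); on a piecewise-linear x-t graph the path length is Σ|Δx|.
0–4 s: |Δx| = |-5 − 11| = 16 m
4–10 s: |Δx| = |2 − -5| = 7 m
10–15 s: |Δx| = |-8 − 2| = 10 m
15–19 s: |Δx| = |1 − -8| = 9 m
Total path = 42 m; average speed = 42/19 = 42/19 m/s.

42/19 m/s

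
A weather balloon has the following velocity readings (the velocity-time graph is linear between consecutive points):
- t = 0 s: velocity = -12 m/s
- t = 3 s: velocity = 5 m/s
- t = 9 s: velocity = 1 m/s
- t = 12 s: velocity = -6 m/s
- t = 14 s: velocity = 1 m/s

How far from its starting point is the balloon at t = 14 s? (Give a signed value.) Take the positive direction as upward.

-5 m

Net displacement equals the area under the velocity-time graph (areas below the axis count negative).
0–3 s: ½(-12 + 5)(3) = -10.5 m
3–9 s: ½(5 + 1)(6) = 18 m
9–12 s: ½(1 + -6)(3) = -7.5 m
12–14 s: ½(-6 + 1)(2) = -5 m
Net displacement = -5 m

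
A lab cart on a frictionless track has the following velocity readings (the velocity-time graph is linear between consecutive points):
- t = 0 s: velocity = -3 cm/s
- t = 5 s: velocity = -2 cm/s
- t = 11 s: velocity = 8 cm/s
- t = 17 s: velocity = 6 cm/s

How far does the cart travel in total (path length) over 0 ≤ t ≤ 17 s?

74.9 cm

Distance (not displacement) is the total path length: add the absolute areas under v-t.
0–5 s: |½(-3 + -2)(5)| = 12.5 cm
5–11 s: v = 0 at t = 6.2 s; triangle areas 1.2 + 19.2 = 20.4 cm
11–17 s: |½(8 + 6)(6)| = 42 cm
Total distance = 74.9 cm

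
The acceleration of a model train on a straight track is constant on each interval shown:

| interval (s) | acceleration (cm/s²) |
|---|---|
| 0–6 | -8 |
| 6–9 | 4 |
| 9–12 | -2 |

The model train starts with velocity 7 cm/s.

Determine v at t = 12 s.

-35 cm/s

Δv equals the area under the a-t graph; then v = v₀ + Δv.
0–6 s: -8 × 6 = -48 cm/s
6–9 s: 4 × 3 = 12 cm/s
9–12 s: -2 × 3 = -6 cm/s
Δv = -42 cm/s, so v(12) = 7 + (-42) = -35 cm/s.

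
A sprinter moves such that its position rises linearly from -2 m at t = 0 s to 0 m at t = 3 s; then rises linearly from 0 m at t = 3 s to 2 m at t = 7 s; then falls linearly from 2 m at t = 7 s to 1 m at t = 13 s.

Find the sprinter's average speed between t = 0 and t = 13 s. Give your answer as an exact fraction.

Average speed = (total path length)/(elapsed time); on a piecewise-linear x-t graph the path length is Σ|Δx|.
0–3 s: |Δx| = |0 − -2| = 2 m
3–7 s: |Δx| = |2 − 0| = 2 m
7–13 s: |Δx| = |1 − 2| = 1 m
Total path = 5 m; average speed = 5/13 = 5/13 m/s.

5/13 m/s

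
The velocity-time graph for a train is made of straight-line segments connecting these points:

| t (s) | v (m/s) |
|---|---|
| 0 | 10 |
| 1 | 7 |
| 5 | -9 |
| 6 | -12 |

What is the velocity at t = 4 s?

On 1–5 s the graph is linear from 7 to -9 m/s: v(4) = 7 + (-9 − 7)·(4 − 1)/(5 − 1) = -5 m/s.

-5 m/s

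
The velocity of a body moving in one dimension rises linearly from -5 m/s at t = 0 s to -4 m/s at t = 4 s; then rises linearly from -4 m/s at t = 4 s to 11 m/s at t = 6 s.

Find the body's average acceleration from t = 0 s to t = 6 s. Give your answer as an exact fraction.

8/3 m/s²

Average acceleration = Δv/Δt = (11 − -5)/(6 − 0) = 8/3 m/s².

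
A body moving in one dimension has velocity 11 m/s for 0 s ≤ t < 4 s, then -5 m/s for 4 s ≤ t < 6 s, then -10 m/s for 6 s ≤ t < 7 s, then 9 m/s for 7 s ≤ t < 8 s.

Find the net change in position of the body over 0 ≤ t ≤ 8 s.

33 m

Net displacement equals the area under the velocity-time graph (areas below the axis count negative).
0–4 s: 11 × 4 = 44 m
4–6 s: -5 × 2 = -10 m
6–7 s: -10 × 1 = -10 m
7–8 s: 9 × 1 = 9 m
Net displacement = 33 m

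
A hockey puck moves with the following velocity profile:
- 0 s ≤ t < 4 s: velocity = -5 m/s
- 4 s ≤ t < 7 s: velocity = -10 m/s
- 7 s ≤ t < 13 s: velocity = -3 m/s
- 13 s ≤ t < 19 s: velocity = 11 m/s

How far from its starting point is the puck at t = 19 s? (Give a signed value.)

-2 m

Displacement is the signed area under the v-t curve.
0–4 s: -5 × 4 = -20 m
4–7 s: -10 × 3 = -30 m
7–13 s: -3 × 6 = -18 m
13–19 s: 11 × 6 = 66 m
Net displacement = -2 m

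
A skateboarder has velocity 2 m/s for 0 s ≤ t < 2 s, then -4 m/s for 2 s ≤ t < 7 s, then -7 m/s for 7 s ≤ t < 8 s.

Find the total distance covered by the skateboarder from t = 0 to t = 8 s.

Distance (not displacement) is the total path length: add the absolute areas under v-t.
0–2 s: |2| × 2 = 4 m
2–7 s: |-4| × 5 = 20 m
7–8 s: |-7| × 1 = 7 m
Total distance = 31 m

31 m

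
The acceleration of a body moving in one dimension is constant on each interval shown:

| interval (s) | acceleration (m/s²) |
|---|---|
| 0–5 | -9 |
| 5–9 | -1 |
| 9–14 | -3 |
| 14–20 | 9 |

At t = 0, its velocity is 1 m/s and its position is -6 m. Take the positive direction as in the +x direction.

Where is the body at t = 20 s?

On each constant-a segment, Δv = aΔt and Δx = v₀Δt + ½aΔt²; chain segment to segment.
0–5 s: v starts 1 m/s; Δx = 1·5 + ½·-9·5² = -107.5 m; v ends -44 m/s.
5–9 s: v starts -44 m/s; Δx = -44·4 + ½·-1·4² = -184 m; v ends -48 m/s.
9–14 s: v starts -48 m/s; Δx = -48·5 + ½·-3·5² = -277.5 m; v ends -63 m/s.
14–20 s: v starts -63 m/s; Δx = -63·6 + ½·9·6² = -216 m; v ends -9 m/s.
x(20) = -6 + Σ Δx = -791 m.

-791 m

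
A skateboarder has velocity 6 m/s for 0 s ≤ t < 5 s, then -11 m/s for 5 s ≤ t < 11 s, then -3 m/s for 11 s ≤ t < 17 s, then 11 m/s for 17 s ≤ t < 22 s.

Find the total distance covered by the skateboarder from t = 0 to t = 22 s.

169 m

Distance (not displacement) is the total path length: add the absolute areas under v-t.
0–5 s: |6| × 5 = 30 m
5–11 s: |-11| × 6 = 66 m
11–17 s: |-3| × 6 = 18 m
17–22 s: |11| × 5 = 55 m
Total distance = 169 m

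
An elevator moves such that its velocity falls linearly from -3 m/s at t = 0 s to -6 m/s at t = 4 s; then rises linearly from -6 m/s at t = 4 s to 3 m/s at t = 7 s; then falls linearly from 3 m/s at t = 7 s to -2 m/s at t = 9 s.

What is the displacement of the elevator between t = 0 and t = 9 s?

-21.5 m

Net displacement equals the area under the velocity-time graph (areas below the axis count negative).
0–4 s: ½(-3 + -6)(4) = -18 m
4–7 s: ½(-6 + 3)(3) = -4.5 m
7–9 s: ½(3 + -2)(2) = 1 m
Net displacement = -21.5 m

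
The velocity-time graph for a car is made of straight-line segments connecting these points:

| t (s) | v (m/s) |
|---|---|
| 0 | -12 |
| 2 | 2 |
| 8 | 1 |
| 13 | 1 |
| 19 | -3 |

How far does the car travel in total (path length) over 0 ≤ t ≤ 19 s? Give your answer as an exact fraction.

449/14 m

Distance (not displacement) is the total path length: add the absolute areas under v-t.
0–2 s: v = 0 at t = 12/7 s; triangle areas 72/7 + 2/7 = 74/7 m
2–8 s: |½(2 + 1)(6)| = 9 m
8–13 s: |1| × 5 = 5 m
13–19 s: v = 0 at t = 14.5 s; triangle areas 0.75 + 6.75 = 7.5 m
Total distance = 449/14 m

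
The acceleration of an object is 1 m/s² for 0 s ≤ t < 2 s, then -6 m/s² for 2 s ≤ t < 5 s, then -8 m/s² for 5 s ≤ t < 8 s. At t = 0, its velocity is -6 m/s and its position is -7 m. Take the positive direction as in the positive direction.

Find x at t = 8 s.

On each constant-a segment, Δv = aΔt and Δx = v₀Δt + ½aΔt²; chain segment to segment.
0–2 s: v starts -6 m/s; Δx = -6·2 + ½·1·2² = -10 m; v ends -4 m/s.
2–5 s: v starts -4 m/s; Δx = -4·3 + ½·-6·3² = -39 m; v ends -22 m/s.
5–8 s: v starts -22 m/s; Δx = -22·3 + ½·-8·3² = -102 m; v ends -46 m/s.
x(8) = -7 + Σ Δx = -158 m.

-158 m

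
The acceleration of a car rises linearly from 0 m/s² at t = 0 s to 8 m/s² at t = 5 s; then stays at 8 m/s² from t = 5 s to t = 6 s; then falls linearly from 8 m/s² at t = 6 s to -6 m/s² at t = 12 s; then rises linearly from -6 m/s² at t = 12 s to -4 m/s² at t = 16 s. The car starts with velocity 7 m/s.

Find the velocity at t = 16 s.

21 m/s

Δv equals the area under the a-t graph; then v = v₀ + Δv.
0–5 s: ½(0 + 8)(5) = 20 m/s
5–6 s: 8 × 1 = 8 m/s
6–12 s: ½(8 + -6)(6) = 6 m/s
12–16 s: ½(-6 + -4)(4) = -20 m/s
Δv = 14 m/s, so v(16) = 7 + (14) = 21 m/s.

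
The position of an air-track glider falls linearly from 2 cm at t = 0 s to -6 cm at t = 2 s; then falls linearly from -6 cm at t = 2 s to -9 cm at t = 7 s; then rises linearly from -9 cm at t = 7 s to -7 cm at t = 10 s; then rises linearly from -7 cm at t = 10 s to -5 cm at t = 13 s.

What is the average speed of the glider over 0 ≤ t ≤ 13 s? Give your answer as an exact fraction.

15/13 cm/s

Average speed = (total path length)/(elapsed time); on a piecewise-linear x-t graph the path length is Σ|Δx|.
0–2 s: |Δx| = |-6 − 2| = 8 cm
2–7 s: |Δx| = |-9 − -6| = 3 cm
7–10 s: |Δx| = |-7 − -9| = 2 cm
10–13 s: |Δx| = |-5 − -7| = 2 cm
Total path = 15 cm; average speed = 15/13 = 15/13 cm/s.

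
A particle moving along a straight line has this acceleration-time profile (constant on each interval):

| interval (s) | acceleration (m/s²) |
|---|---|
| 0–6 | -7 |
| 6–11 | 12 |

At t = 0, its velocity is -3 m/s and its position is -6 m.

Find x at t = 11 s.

-225 m

On each constant-a segment, Δv = aΔt and Δx = v₀Δt + ½aΔt²; chain segment to segment.
0–6 s: v starts -3 m/s; Δx = -3·6 + ½·-7·6² = -144 m; v ends -45 m/s.
6–11 s: v starts -45 m/s; Δx = -45·5 + ½·12·5² = -75 m; v ends 15 m/s.
x(11) = -6 + Σ Δx = -225 m.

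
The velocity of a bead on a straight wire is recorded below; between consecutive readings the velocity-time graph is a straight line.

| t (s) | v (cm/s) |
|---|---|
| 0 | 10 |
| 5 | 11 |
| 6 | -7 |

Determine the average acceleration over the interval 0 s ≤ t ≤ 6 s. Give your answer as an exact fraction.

Average acceleration = Δv/Δt = (-7 − 10)/(6 − 0) = -17/6 cm/s².

-17/6 cm/s²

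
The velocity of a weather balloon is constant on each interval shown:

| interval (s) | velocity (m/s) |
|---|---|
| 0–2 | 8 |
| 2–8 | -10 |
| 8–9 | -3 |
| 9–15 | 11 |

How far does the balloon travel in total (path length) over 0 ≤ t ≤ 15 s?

145 m

Distance (not displacement) is the total path length: add the absolute areas under v-t.
0–2 s: |8| × 2 = 16 m
2–8 s: |-10| × 6 = 60 m
8–9 s: |-3| × 1 = 3 m
9–15 s: |11| × 6 = 66 m
Total distance = 145 m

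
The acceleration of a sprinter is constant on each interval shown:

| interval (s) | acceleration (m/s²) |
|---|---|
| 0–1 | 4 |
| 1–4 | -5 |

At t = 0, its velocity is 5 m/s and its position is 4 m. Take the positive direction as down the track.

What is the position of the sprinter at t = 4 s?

15.5 m

On each constant-a segment, Δv = aΔt and Δx = v₀Δt + ½aΔt²; chain segment to segment.
0–1 s: v starts 5 m/s; Δx = 5·1 + ½·4·1² = 7 m; v ends 9 m/s.
1–4 s: v starts 9 m/s; Δx = 9·3 + ½·-5·3² = 4.5 m; v ends -6 m/s.
x(4) = 4 + Σ Δx = 15.5 m.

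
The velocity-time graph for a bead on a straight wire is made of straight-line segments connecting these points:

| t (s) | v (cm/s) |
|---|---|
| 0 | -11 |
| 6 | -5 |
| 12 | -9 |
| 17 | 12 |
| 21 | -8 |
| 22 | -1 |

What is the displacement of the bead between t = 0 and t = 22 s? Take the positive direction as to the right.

-79 cm

Displacement is the signed area under the v-t curve.
0–6 s: ½(-11 + -5)(6) = -48 cm
6–12 s: ½(-5 + -9)(6) = -42 cm
12–17 s: ½(-9 + 12)(5) = 7.5 cm
17–21 s: ½(12 + -8)(4) = 8 cm
21–22 s: ½(-8 + -1)(1) = -4.5 cm
Net displacement = -79 cm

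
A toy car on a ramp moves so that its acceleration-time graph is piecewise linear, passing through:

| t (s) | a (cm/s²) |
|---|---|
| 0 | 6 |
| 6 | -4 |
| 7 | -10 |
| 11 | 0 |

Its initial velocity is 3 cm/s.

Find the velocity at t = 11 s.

-18 cm/s

Δv equals the area under the a-t graph; then v = v₀ + Δv.
0–6 s: ½(6 + -4)(6) = 6 cm/s
6–7 s: ½(-4 + -10)(1) = -7 cm/s
7–11 s: ½(-10 + 0)(4) = -20 cm/s
Δv = -21 cm/s, so v(11) = 3 + (-21) = -18 cm/s.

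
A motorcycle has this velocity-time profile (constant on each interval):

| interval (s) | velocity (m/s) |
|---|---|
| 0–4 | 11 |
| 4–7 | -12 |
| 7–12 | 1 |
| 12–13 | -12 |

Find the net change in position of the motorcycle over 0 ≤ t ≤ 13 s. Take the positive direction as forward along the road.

Displacement is the signed area under the v-t curve.
0–4 s: 11 × 4 = 44 m
4–7 s: -12 × 3 = -36 m
7–12 s: 1 × 5 = 5 m
12–13 s: -12 × 1 = -12 m
Net displacement = 1 m

1 m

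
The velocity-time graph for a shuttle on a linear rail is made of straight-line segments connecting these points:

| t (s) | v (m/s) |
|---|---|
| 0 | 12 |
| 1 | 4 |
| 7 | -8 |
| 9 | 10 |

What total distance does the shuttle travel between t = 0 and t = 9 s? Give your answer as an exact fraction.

334/9 m

Total distance travelled is ∫|v| dt — sum the magnitudes of each area piece.
0–1 s: |½(12 + 4)(1)| = 8 m
1–7 s: v = 0 at t = 3 s; triangle areas 4 + 16 = 20 m
7–9 s: v = 0 at t = 71/9 s; triangle areas 32/9 + 50/9 = 82/9 m
Total distance = 334/9 m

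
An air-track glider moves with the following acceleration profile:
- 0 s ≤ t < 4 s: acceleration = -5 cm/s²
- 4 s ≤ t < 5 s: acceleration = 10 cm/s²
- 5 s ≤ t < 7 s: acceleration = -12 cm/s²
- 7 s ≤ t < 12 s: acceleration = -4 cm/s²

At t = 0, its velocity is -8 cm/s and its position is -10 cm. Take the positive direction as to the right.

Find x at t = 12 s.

-425 cm

On each constant-a segment, Δv = aΔt and Δx = v₀Δt + ½aΔt²; chain segment to segment.
0–4 s: v starts -8 cm/s; Δx = -8·4 + ½·-5·4² = -72 cm; v ends -28 cm/s.
4–5 s: v starts -28 cm/s; Δx = -28·1 + ½·10·1² = -23 cm; v ends -18 cm/s.
5–7 s: v starts -18 cm/s; Δx = -18·2 + ½·-12·2² = -60 cm; v ends -42 cm/s.
7–12 s: v starts -42 cm/s; Δx = -42·5 + ½·-4·5² = -260 cm; v ends -62 cm/s.
x(12) = -10 + Σ Δx = -425 cm.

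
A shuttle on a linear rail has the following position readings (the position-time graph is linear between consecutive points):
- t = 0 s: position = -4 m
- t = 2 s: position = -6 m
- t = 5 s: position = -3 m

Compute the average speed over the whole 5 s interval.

1 m/s

Average speed = (total path length)/(elapsed time); on a piecewise-linear x-t graph the path length is Σ|Δx|.
0–2 s: |Δx| = |-6 − -4| = 2 m
2–5 s: |Δx| = |-3 − -6| = 3 m
Total path = 5 m; average speed = 5/5 = 1 m/s.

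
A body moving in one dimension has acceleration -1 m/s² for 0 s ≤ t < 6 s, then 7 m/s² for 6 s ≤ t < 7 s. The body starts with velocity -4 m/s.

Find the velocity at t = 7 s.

Δv equals the area under the a-t graph; then v = v₀ + Δv.
0–6 s: -1 × 6 = -6 m/s
6–7 s: 7 × 1 = 7 m/s
Δv = 1 m/s, so v(7) = -4 + (1) = -3 m/s.

-3 m/s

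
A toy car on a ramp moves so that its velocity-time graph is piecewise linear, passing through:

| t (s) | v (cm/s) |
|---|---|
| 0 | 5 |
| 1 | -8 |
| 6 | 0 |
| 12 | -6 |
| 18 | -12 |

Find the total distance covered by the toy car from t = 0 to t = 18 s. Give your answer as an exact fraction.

2481/26 cm

Total distance travelled is ∫|v| dt — sum the magnitudes of each area piece.
0–1 s: v = 0 at t = 5/13 s; triangle areas 25/26 + 32/13 = 89/26 cm
1–6 s: |½(-8 + 0)(5)| = 20 cm
6–12 s: |½(0 + -6)(6)| = 18 cm
12–18 s: |½(-6 + -12)(6)| = 54 cm
Total distance = 2481/26 cm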